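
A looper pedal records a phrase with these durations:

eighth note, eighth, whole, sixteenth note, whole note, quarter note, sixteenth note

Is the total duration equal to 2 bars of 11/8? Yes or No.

No

One bar of 11/8 = 22 sixteenth notes, so 2 bars = 44.
Working in sixteenth notes: eighth note = 2; eighth = 2; whole = 16; sixteenth note = 1; whole note = 16; quarter note = 4; sixteenth note = 1.
Sum: 2 + 2 + 16 + 1 + 16 + 4 + 1 = 42.
42 falls short of 44, so the answer is No.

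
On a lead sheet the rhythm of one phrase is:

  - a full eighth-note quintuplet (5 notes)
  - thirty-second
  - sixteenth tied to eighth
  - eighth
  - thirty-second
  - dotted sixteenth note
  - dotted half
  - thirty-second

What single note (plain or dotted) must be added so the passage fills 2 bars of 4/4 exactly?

2 bars of 4/4 = 64 thirty-second notes.
In thirty-second notes: a full eighth-note quintuplet (5 notes) (five quintuplet eighths span one half) = 16; thirty-second = 1; sixteenth tied to eighth (sixteenth + eighth) = 6; eighth = 4; thirty-second = 1; dotted sixteenth note = 3; dotted half = 24; thirty-second = 1.
Total: 16 + 1 + 6 + 4 + 1 + 3 + 24 + 1 = 56.
Remaining: 64 − 56 = 8 thirty-second notes, which is a quarter note.

quarter note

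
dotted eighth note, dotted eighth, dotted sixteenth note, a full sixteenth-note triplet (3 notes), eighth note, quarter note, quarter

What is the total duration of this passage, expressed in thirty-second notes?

Each duration in thirty-second notes: dotted eighth note = 6; dotted eighth = 6; dotted sixteenth note = 3; a full sixteenth-note triplet (3 notes) (three triplet sixteenths span one eighth) = 4; eighth note = 4; quarter note = 8; quarter = 8.
Altogether 6 + 6 + 3 + 4 + 4 + 8 + 8 = 39 thirty-second notes.

39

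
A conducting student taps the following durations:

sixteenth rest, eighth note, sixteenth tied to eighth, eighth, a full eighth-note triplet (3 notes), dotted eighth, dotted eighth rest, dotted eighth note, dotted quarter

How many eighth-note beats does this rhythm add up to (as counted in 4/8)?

13.5

One eighth-note beat = 2 sixteenth notes.
Each duration in sixteenth notes: sixteenth rest = 1; eighth note = 2; sixteenth tied to eighth (sixteenth + eighth) = 3; eighth = 2; a full eighth-note triplet (3 notes) (three triplet eighths span one quarter) = 4; dotted eighth = 3; dotted eighth rest = 3; dotted eighth note = 3; dotted quarter = 6.
Adding: 1 + 2 + 3 + 2 + 4 + 3 + 3 + 3 + 6 = 27.
27 ÷ 2 = 13.5 beats.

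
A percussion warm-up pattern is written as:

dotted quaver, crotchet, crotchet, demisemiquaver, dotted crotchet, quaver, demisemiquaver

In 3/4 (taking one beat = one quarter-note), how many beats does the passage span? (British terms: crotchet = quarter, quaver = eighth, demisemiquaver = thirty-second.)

5

One quarter-note beat = 8 thirty-second notes.
In thirty-second notes: dotted quaver = 6; crotchet = 8; crotchet = 8; demisemiquaver = 1; dotted crotchet = 12; quaver = 4; demisemiquaver = 1.
Altogether 6 + 8 + 8 + 1 + 12 + 4 + 1 = 40.
40 ÷ 8 = 5 beats.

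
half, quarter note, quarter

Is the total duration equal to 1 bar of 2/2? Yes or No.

Yes

One bar of 2/2 = 4 quarter notes.
Working in quarter notes: half = 2; quarter note = 1; quarter = 1.
Altogether 2 + 1 + 1 = 4.
4 equals 4, so the answer is Yes.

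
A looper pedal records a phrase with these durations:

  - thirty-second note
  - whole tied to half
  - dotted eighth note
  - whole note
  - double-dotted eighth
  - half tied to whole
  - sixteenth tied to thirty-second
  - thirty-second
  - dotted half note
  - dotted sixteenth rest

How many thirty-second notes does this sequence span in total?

173

Convert each value to thirty-second notes: thirty-second note = 1; whole tied to half (whole + half) = 48; dotted eighth note = 6; whole note = 32; double-dotted eighth = 7; half tied to whole (half + whole) = 48; sixteenth tied to thirty-second (sixteenth + thirty-second) = 3; thirty-second = 1; dotted half note = 24; dotted sixteenth rest = 3.
Total: 1 + 48 + 6 + 32 + 7 + 48 + 3 + 1 + 24 + 3 = 173 thirty-second notes.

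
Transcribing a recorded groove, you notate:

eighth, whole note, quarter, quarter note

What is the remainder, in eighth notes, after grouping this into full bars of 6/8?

One bar of 6/8 = 6 eighth notes.
Each duration in eighth notes: eighth = 1; whole note = 8; quarter = 2; quarter note = 2.
Sum: 1 + 8 + 2 + 2 = 13.
13 ÷ 6 = 2 complete bars with 1 eighth note remaining.

1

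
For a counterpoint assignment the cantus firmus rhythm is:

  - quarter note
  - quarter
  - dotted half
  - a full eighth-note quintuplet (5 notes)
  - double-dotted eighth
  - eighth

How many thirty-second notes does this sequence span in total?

67

Convert each value to thirty-second notes: quarter note = 8; quarter = 8; dotted half = 24; a full eighth-note quintuplet (5 notes) (five quintuplet eighths span one half) = 16; double-dotted eighth = 7; eighth = 4.
Altogether 8 + 8 + 24 + 16 + 7 + 4 = 67 thirty-second notes.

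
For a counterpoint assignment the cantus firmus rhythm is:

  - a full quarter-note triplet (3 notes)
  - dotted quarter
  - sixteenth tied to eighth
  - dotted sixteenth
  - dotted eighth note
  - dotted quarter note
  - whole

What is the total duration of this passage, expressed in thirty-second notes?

Express everything in thirty-second notes: a full quarter-note triplet (3 notes) (three triplet quarters span one half) = 16; dotted quarter = 12; sixteenth tied to eighth (sixteenth + eighth) = 6; dotted sixteenth = 3; dotted eighth note = 6; dotted quarter note = 12; whole = 32.
Total: 16 + 12 + 6 + 3 + 6 + 12 + 32 = 87 thirty-second notes.

87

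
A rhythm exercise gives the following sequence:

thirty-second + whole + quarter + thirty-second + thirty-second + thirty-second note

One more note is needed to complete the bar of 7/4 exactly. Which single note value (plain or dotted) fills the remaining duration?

dotted quarter note

The bar of 7/4 = 56 thirty-second notes.
Express everything in thirty-second notes: thirty-second = 1; whole = 32; quarter = 8; thirty-second = 1; thirty-second = 1; thirty-second note = 1.
Sum: 1 + 32 + 8 + 1 + 1 + 1 = 44.
Remaining: 56 − 44 = 12 thirty-second notes, which is a dotted quarter note.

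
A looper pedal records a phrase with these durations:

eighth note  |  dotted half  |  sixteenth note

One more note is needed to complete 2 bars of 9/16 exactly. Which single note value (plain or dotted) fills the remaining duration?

2 bars of 9/16 = 18 sixteenth notes.
Working in sixteenth notes: eighth note = 2; dotted half = 12; sixteenth note = 1.
Total: 2 + 12 + 1 = 15.
Remaining: 18 − 15 = 3 sixteenth notes, which is a dotted eighth note.

dotted eighth note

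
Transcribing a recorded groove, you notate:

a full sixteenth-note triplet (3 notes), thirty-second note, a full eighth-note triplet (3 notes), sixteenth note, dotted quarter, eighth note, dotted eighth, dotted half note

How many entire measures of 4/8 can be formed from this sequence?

One bar of 4/8 = 16 thirty-second notes.
In thirty-second notes: a full sixteenth-note triplet (3 notes) (three triplet sixteenths span one eighth) = 4; thirty-second note = 1; a full eighth-note triplet (3 notes) (three triplet eighths span one quarter) = 8; sixteenth note = 2; dotted quarter = 12; eighth note = 4; dotted eighth = 6; dotted half note = 24.
Sum: 4 + 1 + 8 + 2 + 12 + 4 + 6 + 24 = 61.
61 ÷ 16 = 3 complete bars with 13 left over.

3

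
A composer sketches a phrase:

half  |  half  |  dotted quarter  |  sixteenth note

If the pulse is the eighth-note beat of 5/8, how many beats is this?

One eighth-note beat = 2 sixteenth notes.
Convert each value to sixteenth notes: half = 8; half = 8; dotted quarter = 6; sixteenth note = 1.
Adding: 8 + 8 + 6 + 1 = 23.
23 ÷ 2 = 11.5 beats.

11.5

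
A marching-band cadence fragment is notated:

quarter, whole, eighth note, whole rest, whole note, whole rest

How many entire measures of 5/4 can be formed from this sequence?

One bar of 5/4 = 10 eighth notes.
Working in eighth notes: quarter = 2; whole = 8; eighth note = 1; whole rest = 8; whole note = 8; whole rest = 8.
Sum: 2 + 8 + 1 + 8 + 8 + 8 = 35.
35 ÷ 10 = 3 complete bars with 5 left over.

3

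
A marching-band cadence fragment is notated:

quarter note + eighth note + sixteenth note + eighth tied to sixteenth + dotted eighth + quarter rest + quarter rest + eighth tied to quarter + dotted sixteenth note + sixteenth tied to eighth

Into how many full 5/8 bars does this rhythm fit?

3

One bar of 5/8 = 20 thirty-second notes.
In thirty-second notes: quarter note = 8; eighth note = 4; sixteenth note = 2; eighth tied to sixteenth (eighth + sixteenth) = 6; dotted eighth = 6; quarter rest = 8; quarter rest = 8; eighth tied to quarter (eighth + quarter) = 12; dotted sixteenth note = 3; sixteenth tied to eighth (sixteenth + eighth) = 6.
Altogether 8 + 4 + 2 + 6 + 6 + 8 + 8 + 12 + 3 + 6 = 63.
63 ÷ 20 = 3 complete bars with 3 left over.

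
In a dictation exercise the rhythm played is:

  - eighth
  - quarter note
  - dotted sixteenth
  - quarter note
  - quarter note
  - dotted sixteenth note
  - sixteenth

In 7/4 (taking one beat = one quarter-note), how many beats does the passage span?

One quarter-note beat = 8 thirty-second notes.
Express everything in thirty-second notes: eighth = 4; quarter note = 8; dotted sixteenth = 3; quarter note = 8; quarter note = 8; dotted sixteenth note = 3; sixteenth = 2.
Adding: 4 + 8 + 3 + 8 + 8 + 3 + 2 = 36.
36 ÷ 8 = 4.5 beats.

4.5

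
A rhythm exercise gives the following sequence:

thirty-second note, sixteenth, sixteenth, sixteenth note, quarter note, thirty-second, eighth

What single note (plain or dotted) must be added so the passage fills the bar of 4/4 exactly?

The bar of 4/4 = 32 thirty-second notes.
In thirty-second notes: thirty-second note = 1; sixteenth = 2; sixteenth = 2; sixteenth note = 2; quarter note = 8; thirty-second = 1; eighth = 4.
Total: 1 + 2 + 2 + 2 + 8 + 1 + 4 = 20.
Remaining: 32 − 20 = 12 thirty-second notes, which is a dotted quarter note.

dotted quarter note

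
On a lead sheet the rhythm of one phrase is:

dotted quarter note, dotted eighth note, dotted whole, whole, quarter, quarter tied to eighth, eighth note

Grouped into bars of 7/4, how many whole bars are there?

One bar of 7/4 = 28 sixteenth notes.
Working in sixteenth notes: dotted quarter note = 6; dotted eighth note = 3; dotted whole = 24; whole = 16; quarter = 4; quarter tied to eighth (quarter + eighth) = 6; eighth note = 2.
Adding: 6 + 3 + 24 + 16 + 4 + 6 + 2 = 61.
61 ÷ 28 = 2 complete bars with 5 left over.

2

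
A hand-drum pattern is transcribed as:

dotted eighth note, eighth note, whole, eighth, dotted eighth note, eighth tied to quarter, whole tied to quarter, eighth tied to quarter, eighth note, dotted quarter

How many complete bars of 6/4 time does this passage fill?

2

One bar of 6/4 = 24 sixteenth notes.
Working in sixteenth notes: dotted eighth note = 3; eighth note = 2; whole = 16; eighth = 2; dotted eighth note = 3; eighth tied to quarter (eighth + quarter) = 6; whole tied to quarter (whole + quarter) = 20; eighth tied to quarter (eighth + quarter) = 6; eighth note = 2; dotted quarter = 6.
Altogether 3 + 2 + 16 + 2 + 3 + 6 + 20 + 6 + 2 + 6 = 66.
66 ÷ 24 = 2 complete bars with 18 left over.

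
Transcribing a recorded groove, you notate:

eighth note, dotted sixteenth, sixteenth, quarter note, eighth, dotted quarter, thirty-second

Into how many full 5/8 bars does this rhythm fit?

One bar of 5/8 = 20 thirty-second notes.
Working in thirty-second notes: eighth note = 4; dotted sixteenth = 3; sixteenth = 2; quarter note = 8; eighth = 4; dotted quarter = 12; thirty-second = 1.
Adding: 4 + 3 + 2 + 8 + 4 + 12 + 1 = 34.
34 ÷ 20 = 1 complete bar with 14 left over.

1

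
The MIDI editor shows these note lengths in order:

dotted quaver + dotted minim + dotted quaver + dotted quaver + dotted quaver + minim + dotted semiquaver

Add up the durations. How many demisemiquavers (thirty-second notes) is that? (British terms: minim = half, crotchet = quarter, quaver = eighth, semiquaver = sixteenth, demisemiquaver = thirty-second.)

Convert each value to thirty-second notes: dotted quaver = 6; dotted minim = 24; dotted quaver = 6; dotted quaver = 6; dotted quaver = 6; minim = 16; dotted semiquaver = 3.
Sum: 6 + 24 + 6 + 6 + 6 + 16 + 3 = 67 thirty-second notes.

67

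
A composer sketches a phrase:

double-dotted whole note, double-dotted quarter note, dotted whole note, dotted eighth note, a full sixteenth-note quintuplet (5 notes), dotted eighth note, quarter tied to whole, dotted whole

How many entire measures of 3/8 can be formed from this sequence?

18

One bar of 3/8 = 6 sixteenth notes.
Convert each value to sixteenth notes: double-dotted whole note = 28; double-dotted quarter note = 7; dotted whole note = 24; dotted eighth note = 3; a full sixteenth-note quintuplet (5 notes) (five quintuplet sixteenths span one quarter) = 4; dotted eighth note = 3; quarter tied to whole (quarter + whole) = 20; dotted whole = 24.
Altogether 28 + 7 + 24 + 3 + 4 + 3 + 20 + 24 = 113.
113 ÷ 6 = 18 complete bars with 5 left over.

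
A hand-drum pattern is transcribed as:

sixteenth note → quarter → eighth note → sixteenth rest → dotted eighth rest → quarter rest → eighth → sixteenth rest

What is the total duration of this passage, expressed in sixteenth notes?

18

Working in sixteenth notes: sixteenth note = 1; quarter = 4; eighth note = 2; sixteenth rest = 1; dotted eighth rest = 3; quarter rest = 4; eighth = 2; sixteenth rest = 1.
Sum: 1 + 4 + 2 + 1 + 3 + 4 + 2 + 1 = 18 sixteenth notes.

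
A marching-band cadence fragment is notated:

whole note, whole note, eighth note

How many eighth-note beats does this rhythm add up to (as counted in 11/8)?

One eighth-note beat = 2 sixteenth notes.
Convert each value to sixteenth notes: whole note = 16; whole note = 16; eighth note = 2.
Altogether 16 + 16 + 2 = 34.
34 ÷ 2 = 17 beats.

17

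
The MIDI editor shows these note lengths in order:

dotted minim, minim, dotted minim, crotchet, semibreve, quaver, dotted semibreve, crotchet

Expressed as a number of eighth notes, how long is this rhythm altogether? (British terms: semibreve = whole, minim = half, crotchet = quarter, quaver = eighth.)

Express everything in eighth notes: dotted minim = 6; minim = 4; dotted minim = 6; crotchet = 2; semibreve = 8; quaver = 1; dotted semibreve = 12; crotchet = 2.
Altogether 6 + 4 + 6 + 2 + 8 + 1 + 12 + 2 = 41 eighth notes.

41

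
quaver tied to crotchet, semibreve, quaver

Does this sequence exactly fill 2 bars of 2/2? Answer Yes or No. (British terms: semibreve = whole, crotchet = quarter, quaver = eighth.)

One bar of 2/2 = 8 eighth notes, so 2 bars = 16.
Working in eighth notes: quaver tied to crotchet (quaver + crotchet) = 3; semibreve = 8; quaver = 1.
Sum: 3 + 8 + 1 = 12.
12 falls short of 16, so the answer is No.

No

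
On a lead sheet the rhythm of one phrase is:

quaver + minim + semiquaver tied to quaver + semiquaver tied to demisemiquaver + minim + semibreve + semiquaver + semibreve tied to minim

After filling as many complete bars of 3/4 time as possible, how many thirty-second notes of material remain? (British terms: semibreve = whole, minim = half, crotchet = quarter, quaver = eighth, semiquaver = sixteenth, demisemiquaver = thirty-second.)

7

One bar of 3/4 = 24 thirty-second notes.
In thirty-second notes: quaver = 4; minim = 16; semiquaver tied to quaver (semiquaver + quaver) = 6; semiquaver tied to demisemiquaver (semiquaver + demisemiquaver) = 3; minim = 16; semibreve = 32; semiquaver = 2; semibreve tied to minim (semibreve + minim) = 48.
Adding: 4 + 16 + 6 + 3 + 16 + 32 + 2 + 48 = 127.
127 ÷ 24 = 5 complete bars with 7 thirty-second notes remaining.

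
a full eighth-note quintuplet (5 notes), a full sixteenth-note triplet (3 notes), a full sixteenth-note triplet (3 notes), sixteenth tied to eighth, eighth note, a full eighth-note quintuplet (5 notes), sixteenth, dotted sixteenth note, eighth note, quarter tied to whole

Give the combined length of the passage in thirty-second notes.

99

Convert each value to thirty-second notes: a full eighth-note quintuplet (5 notes) (five quintuplet eighths span one half) = 16; a full sixteenth-note triplet (3 notes) (three triplet sixteenths span one eighth) = 4; a full sixteenth-note triplet (3 notes) (three triplet sixteenths span one eighth) = 4; sixteenth tied to eighth (sixteenth + eighth) = 6; eighth note = 4; a full eighth-note quintuplet (5 notes) (five quintuplet eighths span one half) = 16; sixteenth = 2; dotted sixteenth note = 3; eighth note = 4; quarter tied to whole (quarter + whole) = 40.
Adding: 16 + 4 + 4 + 6 + 4 + 16 + 2 + 3 + 4 + 40 = 99 thirty-second notes.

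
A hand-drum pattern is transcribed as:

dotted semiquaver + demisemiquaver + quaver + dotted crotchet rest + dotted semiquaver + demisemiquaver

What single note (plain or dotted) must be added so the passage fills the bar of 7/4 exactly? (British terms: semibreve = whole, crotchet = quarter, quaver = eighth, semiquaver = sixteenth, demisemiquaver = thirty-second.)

The bar of 7/4 = 56 thirty-second notes.
Convert each value to thirty-second notes: dotted semiquaver = 3; demisemiquaver = 1; quaver = 4; dotted crotchet rest = 12; dotted semiquaver = 3; demisemiquaver = 1.
Sum: 3 + 1 + 4 + 12 + 3 + 1 = 24.
Remaining: 56 − 24 = 32 thirty-second notes, which is a whole note.

whole note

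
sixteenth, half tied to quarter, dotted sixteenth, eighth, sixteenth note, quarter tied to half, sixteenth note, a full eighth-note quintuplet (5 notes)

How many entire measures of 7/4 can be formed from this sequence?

One bar of 7/4 = 56 thirty-second notes.
In thirty-second notes: sixteenth = 2; half tied to quarter (half + quarter) = 24; dotted sixteenth = 3; eighth = 4; sixteenth note = 2; quarter tied to half (quarter + half) = 24; sixteenth note = 2; a full eighth-note quintuplet (5 notes) (five quintuplet eighths span one half) = 16.
Altogether 2 + 24 + 3 + 4 + 2 + 24 + 2 + 16 = 77.
77 ÷ 56 = 1 complete bar with 21 left over.

1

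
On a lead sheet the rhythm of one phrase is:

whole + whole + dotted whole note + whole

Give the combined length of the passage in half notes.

9

Working in half notes: whole = 2; whole = 2; dotted whole note = 3; whole = 2.
Adding: 2 + 2 + 3 + 2 = 9 half notes.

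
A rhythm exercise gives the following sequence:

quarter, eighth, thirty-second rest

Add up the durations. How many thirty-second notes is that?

Each duration in thirty-second notes: quarter = 8; eighth = 4; thirty-second rest = 1.
Adding: 8 + 4 + 1 = 13 thirty-second notes.

13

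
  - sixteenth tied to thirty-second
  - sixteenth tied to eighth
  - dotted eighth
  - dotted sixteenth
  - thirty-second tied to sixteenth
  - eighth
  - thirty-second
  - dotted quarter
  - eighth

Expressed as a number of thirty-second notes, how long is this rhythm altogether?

In thirty-second notes: sixteenth tied to thirty-second (sixteenth + thirty-second) = 3; sixteenth tied to eighth (sixteenth + eighth) = 6; dotted eighth = 6; dotted sixteenth = 3; thirty-second tied to sixteenth (thirty-second + sixteenth) = 3; eighth = 4; thirty-second = 1; dotted quarter = 12; eighth = 4.
Sum: 3 + 6 + 6 + 3 + 3 + 4 + 1 + 12 + 4 = 42 thirty-second notes.

42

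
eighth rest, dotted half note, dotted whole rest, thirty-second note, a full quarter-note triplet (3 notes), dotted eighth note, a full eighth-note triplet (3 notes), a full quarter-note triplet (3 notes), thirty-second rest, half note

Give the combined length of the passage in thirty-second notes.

140

Each duration in thirty-second notes: eighth rest = 4; dotted half note = 24; dotted whole rest = 48; thirty-second note = 1; a full quarter-note triplet (3 notes) (three triplet quarters span one half) = 16; dotted eighth note = 6; a full eighth-note triplet (3 notes) (three triplet eighths span one quarter) = 8; a full quarter-note triplet (3 notes) (three triplet quarters span one half) = 16; thirty-second rest = 1; half note = 16.
Adding: 4 + 24 + 48 + 1 + 16 + 6 + 8 + 16 + 1 + 16 = 140 thirty-second notes.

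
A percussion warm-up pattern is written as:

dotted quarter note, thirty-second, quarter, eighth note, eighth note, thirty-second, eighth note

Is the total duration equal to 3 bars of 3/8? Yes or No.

No

One bar of 3/8 = 12 thirty-second notes, so 3 bars = 36.
Working in thirty-second notes: dotted quarter note = 12; thirty-second = 1; quarter = 8; eighth note = 4; eighth note = 4; thirty-second = 1; eighth note = 4.
Altogether 12 + 1 + 8 + 4 + 4 + 1 + 4 = 34.
34 falls short of 36, so the answer is No.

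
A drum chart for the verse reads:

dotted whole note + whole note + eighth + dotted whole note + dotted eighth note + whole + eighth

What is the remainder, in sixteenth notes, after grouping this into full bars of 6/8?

3

One bar of 6/8 = 12 sixteenth notes.
In sixteenth notes: dotted whole note = 24; whole note = 16; eighth = 2; dotted whole note = 24; dotted eighth note = 3; whole = 16; eighth = 2.
Adding: 24 + 16 + 2 + 24 + 3 + 16 + 2 = 87.
87 ÷ 12 = 7 complete bars with 3 sixteenth notes remaining.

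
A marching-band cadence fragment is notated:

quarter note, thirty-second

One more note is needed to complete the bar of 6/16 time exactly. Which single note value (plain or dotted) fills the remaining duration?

dotted sixteenth note

The bar of 6/16 = 12 thirty-second notes.
Each duration in thirty-second notes: quarter note = 8; thirty-second = 1.
Sum: 8 + 1 = 9.
Remaining: 12 − 9 = 3 thirty-second notes, which is a dotted sixteenth note.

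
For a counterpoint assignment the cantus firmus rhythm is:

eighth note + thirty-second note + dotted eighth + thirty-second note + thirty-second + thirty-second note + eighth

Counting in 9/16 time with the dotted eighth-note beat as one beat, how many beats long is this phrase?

One dotted eighth-note beat = 6 thirty-second notes.
Working in thirty-second notes: eighth note = 4; thirty-second note = 1; dotted eighth = 6; thirty-second note = 1; thirty-second = 1; thirty-second note = 1; eighth = 4.
Sum: 4 + 1 + 6 + 1 + 1 + 1 + 4 = 18.
18 ÷ 6 = 3 beats.

3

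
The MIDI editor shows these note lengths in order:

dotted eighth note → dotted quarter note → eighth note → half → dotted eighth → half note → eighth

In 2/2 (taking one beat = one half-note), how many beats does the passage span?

One half-note beat = 8 sixteenth notes.
Convert each value to sixteenth notes: dotted eighth note = 3; dotted quarter note = 6; eighth note = 2; half = 8; dotted eighth = 3; half note = 8; eighth = 2.
Adding: 3 + 6 + 2 + 8 + 3 + 8 + 2 = 32.
32 ÷ 8 = 4 beats.

4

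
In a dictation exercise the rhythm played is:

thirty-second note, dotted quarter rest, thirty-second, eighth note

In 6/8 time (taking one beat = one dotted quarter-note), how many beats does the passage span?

1.5

One dotted quarter-note beat = 12 thirty-second notes.
Each duration in thirty-second notes: thirty-second note = 1; dotted quarter rest = 12; thirty-second = 1; eighth note = 4.
Altogether 1 + 12 + 1 + 4 = 18.
18 ÷ 12 = 1.5 beats.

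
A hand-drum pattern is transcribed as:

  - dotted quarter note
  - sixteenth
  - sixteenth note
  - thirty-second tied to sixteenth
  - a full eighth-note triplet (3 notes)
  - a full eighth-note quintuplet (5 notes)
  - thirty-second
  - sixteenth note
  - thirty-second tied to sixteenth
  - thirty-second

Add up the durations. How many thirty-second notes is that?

In thirty-second notes: dotted quarter note = 12; sixteenth = 2; sixteenth note = 2; thirty-second tied to sixteenth (thirty-second + sixteenth) = 3; a full eighth-note triplet (3 notes) (three triplet eighths span one quarter) = 8; a full eighth-note quintuplet (5 notes) (five quintuplet eighths span one half) = 16; thirty-second = 1; sixteenth note = 2; thirty-second tied to sixteenth (thirty-second + sixteenth) = 3; thirty-second = 1.
Altogether 12 + 2 + 2 + 3 + 8 + 16 + 1 + 2 + 3 + 1 = 50 thirty-second notes.

50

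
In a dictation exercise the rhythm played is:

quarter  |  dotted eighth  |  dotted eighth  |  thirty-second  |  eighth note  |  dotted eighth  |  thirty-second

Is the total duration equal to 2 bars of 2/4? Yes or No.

One bar of 2/4 = 16 thirty-second notes, so 2 bars = 32.
In thirty-second notes: quarter = 8; dotted eighth = 6; dotted eighth = 6; thirty-second = 1; eighth note = 4; dotted eighth = 6; thirty-second = 1.
Adding: 8 + 6 + 6 + 1 + 4 + 6 + 1 = 32.
32 equals 32, so the answer is Yes.

Yes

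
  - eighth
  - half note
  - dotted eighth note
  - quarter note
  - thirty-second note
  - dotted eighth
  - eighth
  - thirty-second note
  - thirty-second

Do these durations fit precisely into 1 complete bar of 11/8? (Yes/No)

No

One bar of 11/8 = 44 thirty-second notes.
Working in thirty-second notes: eighth = 4; half note = 16; dotted eighth note = 6; quarter note = 8; thirty-second note = 1; dotted eighth = 6; eighth = 4; thirty-second note = 1; thirty-second = 1.
Sum: 4 + 16 + 6 + 8 + 1 + 6 + 4 + 1 + 1 = 47.
47 exceeds 44, so the answer is No.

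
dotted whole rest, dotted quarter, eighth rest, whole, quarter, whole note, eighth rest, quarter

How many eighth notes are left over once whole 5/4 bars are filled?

7

One bar of 5/4 = 10 eighth notes.
Each duration in eighth notes: dotted whole rest = 12; dotted quarter = 3; eighth rest = 1; whole = 8; quarter = 2; whole note = 8; eighth rest = 1; quarter = 2.
Total: 12 + 3 + 1 + 8 + 2 + 8 + 1 + 2 = 37.
37 ÷ 10 = 3 complete bars with 7 eighth notes remaining.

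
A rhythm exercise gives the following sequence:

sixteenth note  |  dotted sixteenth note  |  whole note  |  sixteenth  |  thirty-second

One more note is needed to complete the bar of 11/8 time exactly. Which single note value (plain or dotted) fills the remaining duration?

The bar of 11/8 = 44 thirty-second notes.
Working in thirty-second notes: sixteenth note = 2; dotted sixteenth note = 3; whole note = 32; sixteenth = 2; thirty-second = 1.
Total: 2 + 3 + 32 + 2 + 1 = 40.
Remaining: 44 − 40 = 4 thirty-second notes, which is a eighth note.

eighth note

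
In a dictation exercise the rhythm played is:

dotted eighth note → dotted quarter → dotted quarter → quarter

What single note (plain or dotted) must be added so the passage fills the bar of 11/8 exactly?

dotted eighth note

The bar of 11/8 = 22 sixteenth notes.
In sixteenth notes: dotted eighth note = 3; dotted quarter = 6; dotted quarter = 6; quarter = 4.
Adding: 3 + 6 + 6 + 4 = 19.
Remaining: 22 − 19 = 3 sixteenth notes, which is a dotted eighth note.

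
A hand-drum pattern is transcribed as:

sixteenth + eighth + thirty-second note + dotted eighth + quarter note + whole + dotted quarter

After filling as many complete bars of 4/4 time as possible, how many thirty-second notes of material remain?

One bar of 4/4 = 32 thirty-second notes.
Express everything in thirty-second notes: sixteenth = 2; eighth = 4; thirty-second note = 1; dotted eighth = 6; quarter note = 8; whole = 32; dotted quarter = 12.
Altogether 2 + 4 + 1 + 6 + 8 + 32 + 12 = 65.
65 ÷ 32 = 2 complete bars with 1 thirty-second note remaining.

1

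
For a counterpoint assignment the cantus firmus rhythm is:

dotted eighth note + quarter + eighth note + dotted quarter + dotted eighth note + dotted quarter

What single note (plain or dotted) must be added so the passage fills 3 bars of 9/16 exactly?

3 bars of 9/16 = 27 sixteenth notes.
In sixteenth notes: dotted eighth note = 3; quarter = 4; eighth note = 2; dotted quarter = 6; dotted eighth note = 3; dotted quarter = 6.
Total: 3 + 4 + 2 + 6 + 3 + 6 = 24.
Remaining: 27 − 24 = 3 sixteenth notes, which is a dotted eighth note.

dotted eighth note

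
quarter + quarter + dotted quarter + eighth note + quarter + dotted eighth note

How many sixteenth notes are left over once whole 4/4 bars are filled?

7

One bar of 4/4 = 16 sixteenth notes.
Each duration in sixteenth notes: quarter = 4; quarter = 4; dotted quarter = 6; eighth note = 2; quarter = 4; dotted eighth note = 3.
Sum: 4 + 4 + 6 + 2 + 4 + 3 = 23.
23 ÷ 16 = 1 complete bar with 7 sixteenth notes remaining.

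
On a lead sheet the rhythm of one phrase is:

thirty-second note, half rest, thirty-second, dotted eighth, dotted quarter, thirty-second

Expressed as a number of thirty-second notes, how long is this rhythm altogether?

37

Working in thirty-second notes: thirty-second note = 1; half rest = 16; thirty-second = 1; dotted eighth = 6; dotted quarter = 12; thirty-second = 1.
Altogether 1 + 16 + 1 + 6 + 12 + 1 = 37 thirty-second notes.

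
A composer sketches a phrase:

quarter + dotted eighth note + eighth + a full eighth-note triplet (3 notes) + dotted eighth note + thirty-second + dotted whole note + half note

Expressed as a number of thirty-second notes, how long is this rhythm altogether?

97

Convert each value to thirty-second notes: quarter = 8; dotted eighth note = 6; eighth = 4; a full eighth-note triplet (3 notes) (three triplet eighths span one quarter) = 8; dotted eighth note = 6; thirty-second = 1; dotted whole note = 48; half note = 16.
Adding: 8 + 6 + 4 + 8 + 6 + 1 + 48 + 16 = 97 thirty-second notes.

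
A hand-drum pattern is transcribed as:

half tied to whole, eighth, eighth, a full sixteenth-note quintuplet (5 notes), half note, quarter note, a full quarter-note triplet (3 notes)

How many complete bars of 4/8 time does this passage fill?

One bar of 4/8 = 4 eighth notes.
In eighth notes: half tied to whole (half + whole) = 12; eighth = 1; eighth = 1; a full sixteenth-note quintuplet (5 notes) (five quintuplet sixteenths span one quarter) = 2; half note = 4; quarter note = 2; a full quarter-note triplet (3 notes) (three triplet quarters span one half) = 4.
Sum: 12 + 1 + 1 + 2 + 4 + 2 + 4 = 26.
26 ÷ 4 = 6 complete bars with 2 left over.

6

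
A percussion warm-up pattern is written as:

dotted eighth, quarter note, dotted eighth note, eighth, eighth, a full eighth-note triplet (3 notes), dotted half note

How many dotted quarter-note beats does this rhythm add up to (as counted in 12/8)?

One dotted quarter-note beat = 6 sixteenth notes.
Express everything in sixteenth notes: dotted eighth = 3; quarter note = 4; dotted eighth note = 3; eighth = 2; eighth = 2; a full eighth-note triplet (3 notes) (three triplet eighths span one quarter) = 4; dotted half note = 12.
Altogether 3 + 4 + 3 + 2 + 2 + 4 + 12 = 30.
30 ÷ 6 = 5 beats.

5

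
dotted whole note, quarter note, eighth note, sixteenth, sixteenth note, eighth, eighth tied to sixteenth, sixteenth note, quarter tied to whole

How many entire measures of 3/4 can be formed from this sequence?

One bar of 3/4 = 12 sixteenth notes.
In sixteenth notes: dotted whole note = 24; quarter note = 4; eighth note = 2; sixteenth = 1; sixteenth note = 1; eighth = 2; eighth tied to sixteenth (eighth + sixteenth) = 3; sixteenth note = 1; quarter tied to whole (quarter + whole) = 20.
Total: 24 + 4 + 2 + 1 + 1 + 2 + 3 + 1 + 20 = 58.
58 ÷ 12 = 4 complete bars with 10 left over.

4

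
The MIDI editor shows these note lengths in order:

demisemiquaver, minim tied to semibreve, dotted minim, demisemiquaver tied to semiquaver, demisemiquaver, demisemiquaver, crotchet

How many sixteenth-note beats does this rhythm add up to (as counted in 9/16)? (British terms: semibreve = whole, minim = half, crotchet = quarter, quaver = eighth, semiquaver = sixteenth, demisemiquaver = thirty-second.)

One sixteenth-note beat = 2 thirty-second notes.
In thirty-second notes: demisemiquaver = 1; minim tied to semibreve (minim + semibreve) = 48; dotted minim = 24; demisemiquaver tied to semiquaver (demisemiquaver + semiquaver) = 3; demisemiquaver = 1; demisemiquaver = 1; crotchet = 8.
Adding: 1 + 48 + 24 + 3 + 1 + 1 + 8 = 86.
86 ÷ 2 = 43 beats.

43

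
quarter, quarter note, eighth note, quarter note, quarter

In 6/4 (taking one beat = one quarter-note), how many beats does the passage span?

4.5

One quarter-note beat = 2 eighth notes.
Convert each value to eighth notes: quarter = 2; quarter note = 2; eighth note = 1; quarter note = 2; quarter = 2.
Altogether 2 + 2 + 1 + 2 + 2 = 9.
9 ÷ 2 = 4.5 beats.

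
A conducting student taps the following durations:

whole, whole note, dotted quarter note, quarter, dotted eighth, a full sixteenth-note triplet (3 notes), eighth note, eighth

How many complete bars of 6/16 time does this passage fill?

One bar of 6/16 = 6 sixteenth notes.
In sixteenth notes: whole = 16; whole note = 16; dotted quarter note = 6; quarter = 4; dotted eighth = 3; a full sixteenth-note triplet (3 notes) (three triplet sixteenths span one eighth) = 2; eighth note = 2; eighth = 2.
Altogether 16 + 16 + 6 + 4 + 3 + 2 + 2 + 2 = 51.
51 ÷ 6 = 8 complete bars with 3 left over.

8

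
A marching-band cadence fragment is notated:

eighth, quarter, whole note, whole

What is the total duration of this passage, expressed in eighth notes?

In eighth notes: eighth = 1; quarter = 2; whole note = 8; whole = 8.
Adding: 1 + 2 + 8 + 8 = 19 eighth notes.

19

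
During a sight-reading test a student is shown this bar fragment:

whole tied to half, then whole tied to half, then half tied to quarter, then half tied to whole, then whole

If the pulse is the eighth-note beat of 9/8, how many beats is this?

50

One eighth-note beat = 2 sixteenth notes.
Express everything in sixteenth notes: whole tied to half (whole + half) = 24; whole tied to half (whole + half) = 24; half tied to quarter (half + quarter) = 12; half tied to whole (half + whole) = 24; whole = 16.
Sum: 24 + 24 + 12 + 24 + 16 = 100.
100 ÷ 2 = 50 beats.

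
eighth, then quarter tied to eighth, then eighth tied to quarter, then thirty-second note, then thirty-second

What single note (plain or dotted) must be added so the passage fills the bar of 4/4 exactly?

The bar of 4/4 = 32 thirty-second notes.
Working in thirty-second notes: eighth = 4; quarter tied to eighth (quarter + eighth) = 12; eighth tied to quarter (eighth + quarter) = 12; thirty-second note = 1; thirty-second = 1.
Altogether 4 + 12 + 12 + 1 + 1 = 30.
Remaining: 32 − 30 = 2 thirty-second notes, which is a sixteenth note.

sixteenth note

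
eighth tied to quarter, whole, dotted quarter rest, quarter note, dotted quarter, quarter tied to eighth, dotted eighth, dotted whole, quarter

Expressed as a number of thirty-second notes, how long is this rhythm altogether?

Working in thirty-second notes: eighth tied to quarter (eighth + quarter) = 12; whole = 32; dotted quarter rest = 12; quarter note = 8; dotted quarter = 12; quarter tied to eighth (quarter + eighth) = 12; dotted eighth = 6; dotted whole = 48; quarter = 8.
Sum: 12 + 32 + 12 + 8 + 12 + 12 + 6 + 48 + 8 = 150 thirty-second notes.

150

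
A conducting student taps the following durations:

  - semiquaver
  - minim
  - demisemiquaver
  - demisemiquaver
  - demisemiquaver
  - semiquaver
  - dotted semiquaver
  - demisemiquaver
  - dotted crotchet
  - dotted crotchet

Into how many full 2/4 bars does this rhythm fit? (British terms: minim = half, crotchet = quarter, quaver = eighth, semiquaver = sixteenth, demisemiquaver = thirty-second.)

One bar of 2/4 = 16 thirty-second notes.
Each duration in thirty-second notes: semiquaver = 2; minim = 16; demisemiquaver = 1; demisemiquaver = 1; demisemiquaver = 1; semiquaver = 2; dotted semiquaver = 3; demisemiquaver = 1; dotted crotchet = 12; dotted crotchet = 12.
Adding: 2 + 16 + 1 + 1 + 1 + 2 + 3 + 1 + 12 + 12 = 51.
51 ÷ 16 = 3 complete bars with 3 left over.

3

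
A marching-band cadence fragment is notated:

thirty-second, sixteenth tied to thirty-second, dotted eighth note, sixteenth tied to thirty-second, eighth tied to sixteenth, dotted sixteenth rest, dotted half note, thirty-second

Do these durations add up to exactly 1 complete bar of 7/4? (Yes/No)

One bar of 7/4 = 56 thirty-second notes.
Each duration in thirty-second notes: thirty-second = 1; sixteenth tied to thirty-second (sixteenth + thirty-second) = 3; dotted eighth note = 6; sixteenth tied to thirty-second (sixteenth + thirty-second) = 3; eighth tied to sixteenth (eighth + sixteenth) = 6; dotted sixteenth rest = 3; dotted half note = 24; thirty-second = 1.
Adding: 1 + 3 + 6 + 3 + 6 + 3 + 24 + 1 = 47.
47 falls short of 56, so the answer is No.

No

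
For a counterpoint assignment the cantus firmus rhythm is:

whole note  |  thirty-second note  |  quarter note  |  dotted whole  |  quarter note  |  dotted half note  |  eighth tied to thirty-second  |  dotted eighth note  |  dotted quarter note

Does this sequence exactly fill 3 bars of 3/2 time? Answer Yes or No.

Yes

One bar of 3/2 = 48 thirty-second notes, so 3 bars = 144.
Working in thirty-second notes: whole note = 32; thirty-second note = 1; quarter note = 8; dotted whole = 48; quarter note = 8; dotted half note = 24; eighth tied to thirty-second (eighth + thirty-second) = 5; dotted eighth note = 6; dotted quarter note = 12.
Total: 32 + 1 + 8 + 48 + 8 + 24 + 5 + 6 + 12 = 144.
144 equals 144, so the answer is Yes.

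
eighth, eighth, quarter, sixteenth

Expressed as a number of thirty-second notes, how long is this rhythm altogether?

18

Each duration in thirty-second notes: eighth = 4; eighth = 4; quarter = 8; sixteenth = 2.
Sum: 4 + 4 + 8 + 2 = 18 thirty-second notes.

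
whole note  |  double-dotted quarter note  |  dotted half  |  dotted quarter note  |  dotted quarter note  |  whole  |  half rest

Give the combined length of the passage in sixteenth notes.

71

Each duration in sixteenth notes: whole note = 16; double-dotted quarter note = 7; dotted half = 12; dotted quarter note = 6; dotted quarter note = 6; whole = 16; half rest = 8.
Altogether 16 + 7 + 12 + 6 + 6 + 16 + 8 = 71 sixteenth notes.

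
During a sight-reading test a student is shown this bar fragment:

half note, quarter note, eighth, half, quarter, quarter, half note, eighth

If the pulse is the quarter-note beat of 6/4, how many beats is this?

One quarter-note beat = 2 eighth notes.
In eighth notes: half note = 4; quarter note = 2; eighth = 1; half = 4; quarter = 2; quarter = 2; half note = 4; eighth = 1.
Altogether 4 + 2 + 1 + 4 + 2 + 2 + 4 + 1 = 20.
20 ÷ 2 = 10 beats.

10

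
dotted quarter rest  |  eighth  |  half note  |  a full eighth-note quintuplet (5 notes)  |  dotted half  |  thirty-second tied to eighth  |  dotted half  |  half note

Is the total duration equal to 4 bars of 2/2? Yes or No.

One bar of 2/2 = 32 thirty-second notes, so 4 bars = 128.
Working in thirty-second notes: dotted quarter rest = 12; eighth = 4; half note = 16; a full eighth-note quintuplet (5 notes) (five quintuplet eighths span one half) = 16; dotted half = 24; thirty-second tied to eighth (thirty-second + eighth) = 5; dotted half = 24; half note = 16.
Total: 12 + 4 + 16 + 16 + 24 + 5 + 24 + 16 = 117.
117 falls short of 128, so the answer is No.

No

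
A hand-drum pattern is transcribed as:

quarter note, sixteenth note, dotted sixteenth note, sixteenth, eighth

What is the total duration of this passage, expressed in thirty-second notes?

19

Each duration in thirty-second notes: quarter note = 8; sixteenth note = 2; dotted sixteenth note = 3; sixteenth = 2; eighth = 4.
Altogether 8 + 2 + 3 + 2 + 4 = 19 thirty-second notes.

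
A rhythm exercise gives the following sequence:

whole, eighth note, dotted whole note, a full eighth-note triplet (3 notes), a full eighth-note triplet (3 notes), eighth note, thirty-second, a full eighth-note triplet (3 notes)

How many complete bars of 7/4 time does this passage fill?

2

One bar of 7/4 = 56 thirty-second notes.
Express everything in thirty-second notes: whole = 32; eighth note = 4; dotted whole note = 48; a full eighth-note triplet (3 notes) (three triplet eighths span one quarter) = 8; a full eighth-note triplet (3 notes) (three triplet eighths span one quarter) = 8; eighth note = 4; thirty-second = 1; a full eighth-note triplet (3 notes) (three triplet eighths span one quarter) = 8.
Total: 32 + 4 + 48 + 8 + 8 + 4 + 1 + 8 = 113.
113 ÷ 56 = 2 complete bars with 1 left over.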